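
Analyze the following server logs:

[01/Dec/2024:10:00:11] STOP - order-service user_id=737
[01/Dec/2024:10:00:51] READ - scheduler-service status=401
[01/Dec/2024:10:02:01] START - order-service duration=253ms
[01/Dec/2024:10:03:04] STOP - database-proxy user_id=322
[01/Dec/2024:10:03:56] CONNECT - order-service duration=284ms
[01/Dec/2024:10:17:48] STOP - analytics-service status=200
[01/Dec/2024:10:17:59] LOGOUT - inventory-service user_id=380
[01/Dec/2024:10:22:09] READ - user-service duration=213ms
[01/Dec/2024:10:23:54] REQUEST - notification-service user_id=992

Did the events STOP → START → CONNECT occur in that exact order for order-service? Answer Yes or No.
Yes

To verify sequence order:

1. Find all events in sequence STOP → START → CONNECT for order-service
2. Extract their timestamps
3. Check if timestamps are in ascending order
4. Result: Yes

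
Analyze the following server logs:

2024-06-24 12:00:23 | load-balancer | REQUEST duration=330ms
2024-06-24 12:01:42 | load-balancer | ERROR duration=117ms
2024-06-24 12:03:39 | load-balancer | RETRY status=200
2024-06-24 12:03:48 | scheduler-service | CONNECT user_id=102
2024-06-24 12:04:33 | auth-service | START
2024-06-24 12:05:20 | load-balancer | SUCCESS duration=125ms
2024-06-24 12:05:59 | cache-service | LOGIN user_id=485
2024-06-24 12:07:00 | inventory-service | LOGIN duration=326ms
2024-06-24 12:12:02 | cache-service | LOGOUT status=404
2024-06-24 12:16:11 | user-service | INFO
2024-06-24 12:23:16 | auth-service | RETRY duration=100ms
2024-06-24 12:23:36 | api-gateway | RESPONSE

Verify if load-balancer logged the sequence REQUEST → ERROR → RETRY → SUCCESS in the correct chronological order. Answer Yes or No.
Yes

To verify sequence order:

1. Find all events in sequence REQUEST → ERROR → RETRY → SUCCESS for load-balancer
2. Extract their timestamps
3. Check if timestamps are in ascending order
4. Result: Yes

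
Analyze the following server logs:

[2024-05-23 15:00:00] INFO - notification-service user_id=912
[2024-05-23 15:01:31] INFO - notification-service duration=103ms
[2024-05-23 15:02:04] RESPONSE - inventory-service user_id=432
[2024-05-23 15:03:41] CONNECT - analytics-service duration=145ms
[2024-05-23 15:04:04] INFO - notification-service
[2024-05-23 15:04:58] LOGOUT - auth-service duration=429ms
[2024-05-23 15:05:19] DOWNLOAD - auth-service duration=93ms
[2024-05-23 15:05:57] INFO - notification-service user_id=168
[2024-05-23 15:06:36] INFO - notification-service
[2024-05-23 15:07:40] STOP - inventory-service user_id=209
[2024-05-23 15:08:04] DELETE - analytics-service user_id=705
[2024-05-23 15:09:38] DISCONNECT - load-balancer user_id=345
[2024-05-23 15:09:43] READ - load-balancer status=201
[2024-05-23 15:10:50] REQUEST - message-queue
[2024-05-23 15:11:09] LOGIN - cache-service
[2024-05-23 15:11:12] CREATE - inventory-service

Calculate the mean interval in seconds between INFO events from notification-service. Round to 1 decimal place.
99.0

To calculate average interval:

1. Find all INFO events for notification-service in order
2. Calculate time gaps between consecutive events
3. Compute mean of gaps: 396 / 4 = 99.0 seconds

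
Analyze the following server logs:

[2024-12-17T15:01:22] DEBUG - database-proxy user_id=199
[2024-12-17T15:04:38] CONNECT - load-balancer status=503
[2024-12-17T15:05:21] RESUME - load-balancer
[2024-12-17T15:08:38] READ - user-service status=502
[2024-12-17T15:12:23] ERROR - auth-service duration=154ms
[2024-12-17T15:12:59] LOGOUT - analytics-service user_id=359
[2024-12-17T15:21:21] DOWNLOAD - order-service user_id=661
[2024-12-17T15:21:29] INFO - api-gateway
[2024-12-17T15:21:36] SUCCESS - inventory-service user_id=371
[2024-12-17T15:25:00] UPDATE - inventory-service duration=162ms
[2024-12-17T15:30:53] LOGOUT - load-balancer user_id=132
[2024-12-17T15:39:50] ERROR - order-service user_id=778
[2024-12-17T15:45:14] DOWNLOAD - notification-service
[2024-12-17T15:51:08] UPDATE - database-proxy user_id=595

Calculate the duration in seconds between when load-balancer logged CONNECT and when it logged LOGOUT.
1575

To find the time between events:

1. Locate the first CONNECT event for load-balancer: 2024-12-17T15:04:38
2. Locate the first LOGOUT event for load-balancer: 2024-12-17T15:30:53
3. Calculate the difference: 2024-12-17T15:30:53 - 2024-12-17T15:04:38 = 1575 seconds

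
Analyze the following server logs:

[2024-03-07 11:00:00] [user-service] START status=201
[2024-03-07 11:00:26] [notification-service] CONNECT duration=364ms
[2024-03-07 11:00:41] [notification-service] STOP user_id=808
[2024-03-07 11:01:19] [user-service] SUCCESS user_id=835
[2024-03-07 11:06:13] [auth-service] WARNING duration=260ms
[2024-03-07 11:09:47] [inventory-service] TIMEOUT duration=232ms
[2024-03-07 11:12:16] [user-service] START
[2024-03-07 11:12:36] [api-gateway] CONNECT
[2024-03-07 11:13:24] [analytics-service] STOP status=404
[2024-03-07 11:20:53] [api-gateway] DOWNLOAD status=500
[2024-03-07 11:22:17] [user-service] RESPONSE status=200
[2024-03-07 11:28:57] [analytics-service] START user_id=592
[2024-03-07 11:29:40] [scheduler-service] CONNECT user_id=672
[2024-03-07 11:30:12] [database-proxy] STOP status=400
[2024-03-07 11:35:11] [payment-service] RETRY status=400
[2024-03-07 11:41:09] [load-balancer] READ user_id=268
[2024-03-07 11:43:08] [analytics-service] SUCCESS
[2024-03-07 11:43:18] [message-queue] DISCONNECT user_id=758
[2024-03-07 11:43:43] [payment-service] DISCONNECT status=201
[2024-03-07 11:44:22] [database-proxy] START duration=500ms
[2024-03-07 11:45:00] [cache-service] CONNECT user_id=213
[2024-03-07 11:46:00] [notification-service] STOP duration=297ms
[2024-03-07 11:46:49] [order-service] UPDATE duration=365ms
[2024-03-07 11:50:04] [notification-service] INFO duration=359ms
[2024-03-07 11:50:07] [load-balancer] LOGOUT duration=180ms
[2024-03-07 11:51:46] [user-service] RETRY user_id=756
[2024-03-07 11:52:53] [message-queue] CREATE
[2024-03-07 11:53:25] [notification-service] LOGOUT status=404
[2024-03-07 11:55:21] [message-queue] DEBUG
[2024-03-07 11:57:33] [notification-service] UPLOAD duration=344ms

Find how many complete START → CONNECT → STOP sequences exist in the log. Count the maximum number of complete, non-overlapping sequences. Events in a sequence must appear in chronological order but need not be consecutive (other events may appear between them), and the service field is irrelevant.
4

To count sequences:

1. Look for pattern: START → CONNECT → STOP
2. Greedily scan the log in chronological order, matching each sequence element in turn (ignoring service)
3. Each time the full pattern completes, increment the count and restart matching from the next event
4. Complete non-overlapping sequences found: 4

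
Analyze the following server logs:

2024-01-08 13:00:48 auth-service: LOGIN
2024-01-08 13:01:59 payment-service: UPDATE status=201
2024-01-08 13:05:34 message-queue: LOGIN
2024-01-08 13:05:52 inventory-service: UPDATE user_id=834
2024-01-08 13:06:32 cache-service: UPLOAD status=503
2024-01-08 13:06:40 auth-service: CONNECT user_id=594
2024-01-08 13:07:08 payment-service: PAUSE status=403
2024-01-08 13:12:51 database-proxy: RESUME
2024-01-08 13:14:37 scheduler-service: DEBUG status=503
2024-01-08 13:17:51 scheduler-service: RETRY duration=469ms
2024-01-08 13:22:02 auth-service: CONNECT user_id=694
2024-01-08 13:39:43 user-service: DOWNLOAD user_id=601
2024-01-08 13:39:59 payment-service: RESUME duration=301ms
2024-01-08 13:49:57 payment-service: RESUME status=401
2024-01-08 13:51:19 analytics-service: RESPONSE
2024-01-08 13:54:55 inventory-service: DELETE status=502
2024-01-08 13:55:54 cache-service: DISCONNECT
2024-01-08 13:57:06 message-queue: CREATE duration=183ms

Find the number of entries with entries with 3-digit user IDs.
4

To find matching entries:

1. Pattern to match: entries with 3-digit user IDs
2. Scan each log entry for the pattern
3. Count matches: 4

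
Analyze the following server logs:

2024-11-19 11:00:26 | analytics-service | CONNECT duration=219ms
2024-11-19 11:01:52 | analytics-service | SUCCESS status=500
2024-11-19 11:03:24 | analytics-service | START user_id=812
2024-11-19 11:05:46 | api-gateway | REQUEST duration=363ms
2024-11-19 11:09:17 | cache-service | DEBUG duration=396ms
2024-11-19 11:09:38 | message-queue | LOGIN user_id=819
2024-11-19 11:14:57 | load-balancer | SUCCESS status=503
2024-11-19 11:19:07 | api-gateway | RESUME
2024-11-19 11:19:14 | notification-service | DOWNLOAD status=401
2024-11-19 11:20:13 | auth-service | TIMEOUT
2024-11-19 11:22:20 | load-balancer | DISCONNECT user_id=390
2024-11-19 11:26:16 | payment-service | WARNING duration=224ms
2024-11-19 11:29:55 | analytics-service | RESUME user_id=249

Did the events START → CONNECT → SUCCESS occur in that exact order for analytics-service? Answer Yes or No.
No

To verify sequence order:

1. Find all events in sequence START → CONNECT → SUCCESS for analytics-service
2. Extract their timestamps
3. Check if timestamps are in ascending order
4. Result: No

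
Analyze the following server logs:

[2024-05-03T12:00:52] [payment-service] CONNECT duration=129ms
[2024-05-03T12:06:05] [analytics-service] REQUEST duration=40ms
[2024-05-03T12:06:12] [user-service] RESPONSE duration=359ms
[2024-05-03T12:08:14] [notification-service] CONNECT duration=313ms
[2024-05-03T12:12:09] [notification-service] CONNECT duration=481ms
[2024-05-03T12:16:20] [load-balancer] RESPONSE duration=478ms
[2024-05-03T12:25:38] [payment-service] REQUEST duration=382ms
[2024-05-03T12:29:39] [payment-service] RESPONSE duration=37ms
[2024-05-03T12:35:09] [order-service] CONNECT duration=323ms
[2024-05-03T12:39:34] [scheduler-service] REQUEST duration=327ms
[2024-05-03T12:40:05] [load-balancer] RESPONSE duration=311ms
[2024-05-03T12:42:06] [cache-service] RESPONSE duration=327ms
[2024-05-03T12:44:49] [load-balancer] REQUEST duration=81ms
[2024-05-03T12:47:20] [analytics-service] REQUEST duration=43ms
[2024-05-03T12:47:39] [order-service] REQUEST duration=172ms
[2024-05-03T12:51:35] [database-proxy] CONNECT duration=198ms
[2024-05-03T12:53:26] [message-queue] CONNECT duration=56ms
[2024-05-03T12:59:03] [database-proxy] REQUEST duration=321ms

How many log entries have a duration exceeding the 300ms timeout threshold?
10

To count timeouts:

1. Threshold: 300ms
2. Extract duration from each log entry
3. Count entries where duration > 300
4. Timeout count: 10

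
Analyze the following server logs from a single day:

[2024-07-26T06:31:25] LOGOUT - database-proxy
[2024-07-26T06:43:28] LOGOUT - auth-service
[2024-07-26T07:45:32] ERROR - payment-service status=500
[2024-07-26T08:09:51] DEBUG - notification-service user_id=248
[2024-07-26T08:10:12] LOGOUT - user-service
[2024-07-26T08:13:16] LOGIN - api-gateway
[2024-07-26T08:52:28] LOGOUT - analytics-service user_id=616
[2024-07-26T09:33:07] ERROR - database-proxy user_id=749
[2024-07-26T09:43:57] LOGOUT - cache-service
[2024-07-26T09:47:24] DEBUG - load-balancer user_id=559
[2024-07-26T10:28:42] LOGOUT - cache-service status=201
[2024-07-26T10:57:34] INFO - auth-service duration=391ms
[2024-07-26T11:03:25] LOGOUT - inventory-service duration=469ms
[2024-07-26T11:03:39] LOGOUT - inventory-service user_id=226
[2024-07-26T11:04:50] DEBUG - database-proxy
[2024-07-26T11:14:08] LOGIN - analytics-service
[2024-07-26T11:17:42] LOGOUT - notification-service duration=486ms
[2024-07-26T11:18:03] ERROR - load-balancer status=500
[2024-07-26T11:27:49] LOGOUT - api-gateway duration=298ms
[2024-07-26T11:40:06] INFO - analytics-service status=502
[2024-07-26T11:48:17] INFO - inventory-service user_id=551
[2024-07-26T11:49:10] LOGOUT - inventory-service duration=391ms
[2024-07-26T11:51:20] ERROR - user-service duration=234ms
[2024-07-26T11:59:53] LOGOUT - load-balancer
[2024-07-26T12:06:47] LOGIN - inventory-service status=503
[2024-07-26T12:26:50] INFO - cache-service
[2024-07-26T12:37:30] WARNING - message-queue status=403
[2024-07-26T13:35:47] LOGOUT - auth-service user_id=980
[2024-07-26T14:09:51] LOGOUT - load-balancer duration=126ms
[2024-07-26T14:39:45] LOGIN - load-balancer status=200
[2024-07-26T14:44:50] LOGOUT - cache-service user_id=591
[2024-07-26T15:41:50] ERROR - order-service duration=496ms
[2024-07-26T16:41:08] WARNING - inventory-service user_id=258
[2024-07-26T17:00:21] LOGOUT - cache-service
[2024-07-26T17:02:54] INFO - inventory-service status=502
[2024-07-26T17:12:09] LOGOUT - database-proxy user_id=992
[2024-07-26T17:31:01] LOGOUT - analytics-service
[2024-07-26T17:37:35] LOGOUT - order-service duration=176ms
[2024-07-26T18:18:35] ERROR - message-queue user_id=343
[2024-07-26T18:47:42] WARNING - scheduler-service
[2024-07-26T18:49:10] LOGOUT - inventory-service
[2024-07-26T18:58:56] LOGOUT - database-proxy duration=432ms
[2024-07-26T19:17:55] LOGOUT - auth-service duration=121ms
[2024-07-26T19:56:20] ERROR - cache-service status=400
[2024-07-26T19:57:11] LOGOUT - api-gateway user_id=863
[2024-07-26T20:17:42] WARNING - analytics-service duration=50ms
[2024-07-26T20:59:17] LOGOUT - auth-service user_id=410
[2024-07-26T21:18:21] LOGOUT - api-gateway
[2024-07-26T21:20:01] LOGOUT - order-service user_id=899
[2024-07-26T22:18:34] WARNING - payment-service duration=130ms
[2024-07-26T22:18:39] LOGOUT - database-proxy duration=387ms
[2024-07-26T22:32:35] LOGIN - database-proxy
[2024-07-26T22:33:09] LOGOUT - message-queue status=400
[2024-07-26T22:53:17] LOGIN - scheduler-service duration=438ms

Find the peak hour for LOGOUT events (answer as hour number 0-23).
11

To find the peak hour:

1. Group all LOGOUT events by hour
2. Count events in each hour
3. Find hour with maximum count
4. Peak hour: 11 (with 6 events)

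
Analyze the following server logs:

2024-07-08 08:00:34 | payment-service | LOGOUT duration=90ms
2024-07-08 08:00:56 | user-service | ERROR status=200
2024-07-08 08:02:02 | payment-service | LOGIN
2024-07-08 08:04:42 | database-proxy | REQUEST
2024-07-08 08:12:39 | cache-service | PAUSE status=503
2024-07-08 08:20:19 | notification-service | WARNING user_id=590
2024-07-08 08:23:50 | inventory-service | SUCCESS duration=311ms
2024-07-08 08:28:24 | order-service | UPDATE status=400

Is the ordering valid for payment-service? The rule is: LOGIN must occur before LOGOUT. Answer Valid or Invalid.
Invalid

To validate ordering:

1. Required order: LOGIN → LOGOUT
2. Rule: LOGIN must occur before LOGOUT
3. Check actual order of events for payment-service
4. Result: Invalid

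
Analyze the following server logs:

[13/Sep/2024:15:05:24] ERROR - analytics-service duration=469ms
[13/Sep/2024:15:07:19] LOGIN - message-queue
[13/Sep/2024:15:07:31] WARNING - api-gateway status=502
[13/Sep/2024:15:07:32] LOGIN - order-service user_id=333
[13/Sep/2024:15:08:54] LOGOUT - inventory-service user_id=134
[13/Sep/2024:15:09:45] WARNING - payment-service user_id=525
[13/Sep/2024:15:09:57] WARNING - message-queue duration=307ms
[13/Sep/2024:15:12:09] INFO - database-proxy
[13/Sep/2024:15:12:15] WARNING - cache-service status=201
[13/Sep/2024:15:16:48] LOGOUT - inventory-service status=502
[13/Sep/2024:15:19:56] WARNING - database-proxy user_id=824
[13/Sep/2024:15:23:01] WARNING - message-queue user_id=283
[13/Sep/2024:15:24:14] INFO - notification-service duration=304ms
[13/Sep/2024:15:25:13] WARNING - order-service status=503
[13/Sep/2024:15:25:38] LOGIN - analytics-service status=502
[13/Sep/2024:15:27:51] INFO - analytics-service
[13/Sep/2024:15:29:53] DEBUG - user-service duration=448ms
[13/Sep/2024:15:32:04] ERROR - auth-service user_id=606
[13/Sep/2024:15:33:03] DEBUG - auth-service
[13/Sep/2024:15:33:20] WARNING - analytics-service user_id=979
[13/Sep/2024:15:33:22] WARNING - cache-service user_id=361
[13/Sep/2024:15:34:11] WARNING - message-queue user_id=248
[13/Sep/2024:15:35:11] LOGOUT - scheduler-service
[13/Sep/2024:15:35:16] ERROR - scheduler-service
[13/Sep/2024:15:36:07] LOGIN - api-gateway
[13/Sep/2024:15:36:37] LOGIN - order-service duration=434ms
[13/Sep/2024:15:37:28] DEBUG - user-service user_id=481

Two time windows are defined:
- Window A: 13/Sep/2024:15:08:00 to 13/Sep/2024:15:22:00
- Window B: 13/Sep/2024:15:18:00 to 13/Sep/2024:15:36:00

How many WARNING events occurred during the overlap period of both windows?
1

To find overlap events:

1. Window A: 13/Sep/2024:15:08:00 to 13/Sep/2024:15:22:00
2. Window B: 13/Sep/2024:15:18:00 to 13/Sep/2024:15:36:00
3. Overlap period: 13/Sep/2024:15:18:00 to 13/Sep/2024:15:22:00
4. Count WARNING events in overlap: 1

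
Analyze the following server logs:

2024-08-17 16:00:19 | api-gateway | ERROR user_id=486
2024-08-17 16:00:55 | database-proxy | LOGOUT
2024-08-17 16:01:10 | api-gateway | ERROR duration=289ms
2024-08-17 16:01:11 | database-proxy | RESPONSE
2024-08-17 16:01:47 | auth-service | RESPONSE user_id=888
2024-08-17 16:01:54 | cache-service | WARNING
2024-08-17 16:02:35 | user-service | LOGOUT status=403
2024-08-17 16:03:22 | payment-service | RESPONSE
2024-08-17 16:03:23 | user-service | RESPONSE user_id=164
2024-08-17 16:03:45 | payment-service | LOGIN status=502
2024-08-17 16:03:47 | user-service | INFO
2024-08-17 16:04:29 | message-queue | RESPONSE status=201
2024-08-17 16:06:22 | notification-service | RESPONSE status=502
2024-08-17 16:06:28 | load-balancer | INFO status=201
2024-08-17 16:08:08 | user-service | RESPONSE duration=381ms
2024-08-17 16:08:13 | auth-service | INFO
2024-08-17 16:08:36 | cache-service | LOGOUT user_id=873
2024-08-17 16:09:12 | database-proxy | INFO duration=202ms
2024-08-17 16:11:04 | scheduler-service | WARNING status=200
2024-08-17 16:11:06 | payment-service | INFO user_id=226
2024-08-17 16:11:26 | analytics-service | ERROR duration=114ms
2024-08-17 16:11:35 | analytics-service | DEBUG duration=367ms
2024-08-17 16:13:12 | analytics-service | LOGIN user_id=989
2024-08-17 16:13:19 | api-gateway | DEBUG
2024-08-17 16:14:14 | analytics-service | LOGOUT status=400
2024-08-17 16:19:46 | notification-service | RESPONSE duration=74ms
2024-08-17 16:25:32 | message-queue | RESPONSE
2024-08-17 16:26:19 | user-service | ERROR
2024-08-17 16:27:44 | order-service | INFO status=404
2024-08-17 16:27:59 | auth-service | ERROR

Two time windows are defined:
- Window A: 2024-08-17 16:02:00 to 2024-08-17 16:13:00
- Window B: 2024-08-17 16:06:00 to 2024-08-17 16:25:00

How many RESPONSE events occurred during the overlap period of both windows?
2

To find overlap events:

1. Window A: 2024-08-17 16:02:00 to 2024-08-17 16:13:00
2. Window B: 2024-08-17 16:06:00 to 2024-08-17 16:25:00
3. Overlap period: 2024-08-17 16:06:00 to 2024-08-17 16:13:00
4. Count RESPONSE events in overlap: 2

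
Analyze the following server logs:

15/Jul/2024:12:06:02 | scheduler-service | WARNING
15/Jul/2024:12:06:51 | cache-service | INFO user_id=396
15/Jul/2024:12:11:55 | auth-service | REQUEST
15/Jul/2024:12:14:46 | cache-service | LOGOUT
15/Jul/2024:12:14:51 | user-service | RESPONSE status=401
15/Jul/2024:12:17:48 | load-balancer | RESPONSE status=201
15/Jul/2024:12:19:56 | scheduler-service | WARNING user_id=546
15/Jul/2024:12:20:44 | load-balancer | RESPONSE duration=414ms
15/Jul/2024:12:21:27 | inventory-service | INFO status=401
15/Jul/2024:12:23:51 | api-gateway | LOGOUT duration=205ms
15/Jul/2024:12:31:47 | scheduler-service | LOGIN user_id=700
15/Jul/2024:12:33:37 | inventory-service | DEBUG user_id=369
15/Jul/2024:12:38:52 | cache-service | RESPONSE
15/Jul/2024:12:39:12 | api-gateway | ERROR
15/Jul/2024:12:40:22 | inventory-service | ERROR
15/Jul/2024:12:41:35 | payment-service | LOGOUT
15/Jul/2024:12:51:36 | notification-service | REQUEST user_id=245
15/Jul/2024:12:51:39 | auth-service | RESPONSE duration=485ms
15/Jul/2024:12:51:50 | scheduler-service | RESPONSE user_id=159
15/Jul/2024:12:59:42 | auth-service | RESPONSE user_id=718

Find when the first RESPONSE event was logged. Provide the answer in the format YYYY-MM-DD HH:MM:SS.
2024-07-15 12:14:51

To find the first event:

1. Filter for all RESPONSE events
2. Sort by timestamp
3. Select the first one
4. Timestamp: 2024-07-15 12:14:51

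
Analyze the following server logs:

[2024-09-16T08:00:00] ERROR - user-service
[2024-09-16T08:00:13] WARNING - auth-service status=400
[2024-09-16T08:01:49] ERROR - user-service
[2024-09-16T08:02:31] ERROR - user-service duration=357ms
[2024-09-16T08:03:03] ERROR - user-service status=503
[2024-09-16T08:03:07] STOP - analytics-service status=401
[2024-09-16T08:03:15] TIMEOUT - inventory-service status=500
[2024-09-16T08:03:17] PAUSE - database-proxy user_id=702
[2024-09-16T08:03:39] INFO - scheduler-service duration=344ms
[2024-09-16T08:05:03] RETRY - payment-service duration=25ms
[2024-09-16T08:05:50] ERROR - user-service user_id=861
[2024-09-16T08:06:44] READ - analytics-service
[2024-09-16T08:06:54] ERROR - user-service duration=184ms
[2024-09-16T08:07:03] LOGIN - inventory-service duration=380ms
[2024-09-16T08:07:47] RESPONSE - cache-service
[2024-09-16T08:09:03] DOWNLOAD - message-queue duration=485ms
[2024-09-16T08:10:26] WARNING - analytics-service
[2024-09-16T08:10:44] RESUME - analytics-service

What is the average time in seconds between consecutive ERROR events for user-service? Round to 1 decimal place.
82.8

To calculate average interval:

1. Find all ERROR events for user-service in order
2. Calculate time gaps between consecutive events
3. Compute mean of gaps: 414 / 5 = 82.8 seconds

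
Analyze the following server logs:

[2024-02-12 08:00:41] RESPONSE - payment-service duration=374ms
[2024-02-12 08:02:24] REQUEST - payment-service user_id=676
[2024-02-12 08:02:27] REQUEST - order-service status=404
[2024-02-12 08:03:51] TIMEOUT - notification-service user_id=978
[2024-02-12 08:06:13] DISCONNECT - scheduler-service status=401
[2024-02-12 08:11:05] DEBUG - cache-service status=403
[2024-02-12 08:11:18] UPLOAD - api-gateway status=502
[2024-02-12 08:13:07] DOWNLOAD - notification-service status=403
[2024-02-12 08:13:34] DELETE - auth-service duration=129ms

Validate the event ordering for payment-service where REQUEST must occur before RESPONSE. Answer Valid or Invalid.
Invalid

To validate ordering:

1. Required order: REQUEST → RESPONSE
2. Rule: REQUEST must occur before RESPONSE
3. Check actual order of events for payment-service
4. Result: Invalid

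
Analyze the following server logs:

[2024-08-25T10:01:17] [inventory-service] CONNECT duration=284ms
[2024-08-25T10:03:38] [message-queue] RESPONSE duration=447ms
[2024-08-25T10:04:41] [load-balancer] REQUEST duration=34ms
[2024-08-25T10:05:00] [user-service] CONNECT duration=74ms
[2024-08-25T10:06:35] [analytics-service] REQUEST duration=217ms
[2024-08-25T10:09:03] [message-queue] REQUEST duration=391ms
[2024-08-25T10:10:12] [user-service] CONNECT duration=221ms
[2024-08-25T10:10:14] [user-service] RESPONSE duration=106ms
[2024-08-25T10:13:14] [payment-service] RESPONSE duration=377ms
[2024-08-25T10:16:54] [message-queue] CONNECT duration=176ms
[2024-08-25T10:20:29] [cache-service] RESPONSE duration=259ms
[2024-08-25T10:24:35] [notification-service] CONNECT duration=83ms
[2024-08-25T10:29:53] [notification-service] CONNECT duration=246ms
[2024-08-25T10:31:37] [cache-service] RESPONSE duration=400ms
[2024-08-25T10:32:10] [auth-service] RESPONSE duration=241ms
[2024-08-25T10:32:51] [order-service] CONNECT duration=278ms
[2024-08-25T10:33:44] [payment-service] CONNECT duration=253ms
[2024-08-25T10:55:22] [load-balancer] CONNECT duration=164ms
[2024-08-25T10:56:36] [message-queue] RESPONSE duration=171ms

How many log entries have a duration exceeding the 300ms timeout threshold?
4

To count timeouts:

1. Threshold: 300ms
2. Extract duration from each log entry
3. Count entries where duration > 300
4. Timeout count: 4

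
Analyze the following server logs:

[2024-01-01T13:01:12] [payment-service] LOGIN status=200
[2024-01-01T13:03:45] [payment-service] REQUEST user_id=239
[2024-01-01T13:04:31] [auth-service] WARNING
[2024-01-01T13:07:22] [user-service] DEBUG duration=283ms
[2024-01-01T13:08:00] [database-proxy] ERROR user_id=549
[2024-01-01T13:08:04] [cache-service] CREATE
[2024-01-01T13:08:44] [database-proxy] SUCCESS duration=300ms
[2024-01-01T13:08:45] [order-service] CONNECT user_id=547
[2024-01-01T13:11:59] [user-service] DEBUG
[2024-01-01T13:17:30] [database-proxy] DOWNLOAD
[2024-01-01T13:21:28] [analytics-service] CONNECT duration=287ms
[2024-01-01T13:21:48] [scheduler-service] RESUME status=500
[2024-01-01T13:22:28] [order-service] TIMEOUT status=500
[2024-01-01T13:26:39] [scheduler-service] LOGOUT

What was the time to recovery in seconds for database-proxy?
44

To calculate recovery time:

1. Find ERROR event for database-proxy: 2024-01-01T13:08:00
2. Find next SUCCESS event for database-proxy: 2024-01-01T13:08:44
3. Recovery time: 2024-01-01T13:08:44 - 2024-01-01T13:08:00 = 44 seconds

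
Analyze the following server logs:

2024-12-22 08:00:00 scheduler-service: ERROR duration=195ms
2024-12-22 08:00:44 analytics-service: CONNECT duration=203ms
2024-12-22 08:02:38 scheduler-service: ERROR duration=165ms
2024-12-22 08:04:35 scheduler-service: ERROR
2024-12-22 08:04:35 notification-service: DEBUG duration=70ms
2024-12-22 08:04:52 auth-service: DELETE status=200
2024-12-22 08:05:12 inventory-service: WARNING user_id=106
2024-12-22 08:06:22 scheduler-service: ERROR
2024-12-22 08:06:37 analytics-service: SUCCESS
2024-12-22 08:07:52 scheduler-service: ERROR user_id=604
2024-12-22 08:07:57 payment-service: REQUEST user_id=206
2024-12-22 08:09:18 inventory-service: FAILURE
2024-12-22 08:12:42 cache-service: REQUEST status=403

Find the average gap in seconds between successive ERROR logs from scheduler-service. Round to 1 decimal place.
118.0

To calculate average interval:

1. Find all ERROR events for scheduler-service in order
2. Calculate time gaps between consecutive events
3. Compute mean of gaps: 472 / 4 = 118.0 seconds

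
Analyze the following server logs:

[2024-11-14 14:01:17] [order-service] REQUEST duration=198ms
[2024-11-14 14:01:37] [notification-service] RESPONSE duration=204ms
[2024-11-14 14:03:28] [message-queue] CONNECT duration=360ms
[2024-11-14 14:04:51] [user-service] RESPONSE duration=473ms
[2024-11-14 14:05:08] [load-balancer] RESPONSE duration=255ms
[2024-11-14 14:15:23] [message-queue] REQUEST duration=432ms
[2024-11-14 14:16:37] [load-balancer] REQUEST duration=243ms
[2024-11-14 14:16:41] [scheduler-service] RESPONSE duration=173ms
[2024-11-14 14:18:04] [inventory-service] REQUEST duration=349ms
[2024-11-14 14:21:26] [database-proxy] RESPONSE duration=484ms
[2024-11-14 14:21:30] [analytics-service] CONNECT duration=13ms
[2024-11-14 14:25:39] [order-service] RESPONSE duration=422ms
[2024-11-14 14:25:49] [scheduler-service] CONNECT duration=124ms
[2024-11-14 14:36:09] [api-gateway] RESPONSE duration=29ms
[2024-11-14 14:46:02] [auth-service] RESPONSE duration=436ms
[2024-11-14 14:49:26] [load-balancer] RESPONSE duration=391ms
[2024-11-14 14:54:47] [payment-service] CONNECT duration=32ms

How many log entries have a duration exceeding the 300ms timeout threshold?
8

To count timeouts:

1. Threshold: 300ms
2. Extract duration from each log entry
3. Count entries where duration > 300
4. Timeout count: 8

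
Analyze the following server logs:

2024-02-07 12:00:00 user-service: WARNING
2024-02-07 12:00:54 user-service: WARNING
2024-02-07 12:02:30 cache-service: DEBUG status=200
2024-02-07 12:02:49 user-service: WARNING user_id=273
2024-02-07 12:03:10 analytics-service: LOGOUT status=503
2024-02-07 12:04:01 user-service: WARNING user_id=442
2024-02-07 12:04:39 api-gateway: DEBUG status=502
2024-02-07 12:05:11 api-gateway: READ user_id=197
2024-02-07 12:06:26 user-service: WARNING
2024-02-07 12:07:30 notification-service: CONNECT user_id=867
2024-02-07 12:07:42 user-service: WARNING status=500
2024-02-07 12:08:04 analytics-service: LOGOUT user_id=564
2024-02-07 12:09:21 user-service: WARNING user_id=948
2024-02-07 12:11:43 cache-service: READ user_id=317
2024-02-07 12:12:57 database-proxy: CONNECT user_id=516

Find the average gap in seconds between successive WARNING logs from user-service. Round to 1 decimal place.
93.5

To calculate average interval:

1. Find all WARNING events for user-service in order
2. Calculate time gaps between consecutive events
3. Compute mean of gaps: 561 / 6 = 93.5 seconds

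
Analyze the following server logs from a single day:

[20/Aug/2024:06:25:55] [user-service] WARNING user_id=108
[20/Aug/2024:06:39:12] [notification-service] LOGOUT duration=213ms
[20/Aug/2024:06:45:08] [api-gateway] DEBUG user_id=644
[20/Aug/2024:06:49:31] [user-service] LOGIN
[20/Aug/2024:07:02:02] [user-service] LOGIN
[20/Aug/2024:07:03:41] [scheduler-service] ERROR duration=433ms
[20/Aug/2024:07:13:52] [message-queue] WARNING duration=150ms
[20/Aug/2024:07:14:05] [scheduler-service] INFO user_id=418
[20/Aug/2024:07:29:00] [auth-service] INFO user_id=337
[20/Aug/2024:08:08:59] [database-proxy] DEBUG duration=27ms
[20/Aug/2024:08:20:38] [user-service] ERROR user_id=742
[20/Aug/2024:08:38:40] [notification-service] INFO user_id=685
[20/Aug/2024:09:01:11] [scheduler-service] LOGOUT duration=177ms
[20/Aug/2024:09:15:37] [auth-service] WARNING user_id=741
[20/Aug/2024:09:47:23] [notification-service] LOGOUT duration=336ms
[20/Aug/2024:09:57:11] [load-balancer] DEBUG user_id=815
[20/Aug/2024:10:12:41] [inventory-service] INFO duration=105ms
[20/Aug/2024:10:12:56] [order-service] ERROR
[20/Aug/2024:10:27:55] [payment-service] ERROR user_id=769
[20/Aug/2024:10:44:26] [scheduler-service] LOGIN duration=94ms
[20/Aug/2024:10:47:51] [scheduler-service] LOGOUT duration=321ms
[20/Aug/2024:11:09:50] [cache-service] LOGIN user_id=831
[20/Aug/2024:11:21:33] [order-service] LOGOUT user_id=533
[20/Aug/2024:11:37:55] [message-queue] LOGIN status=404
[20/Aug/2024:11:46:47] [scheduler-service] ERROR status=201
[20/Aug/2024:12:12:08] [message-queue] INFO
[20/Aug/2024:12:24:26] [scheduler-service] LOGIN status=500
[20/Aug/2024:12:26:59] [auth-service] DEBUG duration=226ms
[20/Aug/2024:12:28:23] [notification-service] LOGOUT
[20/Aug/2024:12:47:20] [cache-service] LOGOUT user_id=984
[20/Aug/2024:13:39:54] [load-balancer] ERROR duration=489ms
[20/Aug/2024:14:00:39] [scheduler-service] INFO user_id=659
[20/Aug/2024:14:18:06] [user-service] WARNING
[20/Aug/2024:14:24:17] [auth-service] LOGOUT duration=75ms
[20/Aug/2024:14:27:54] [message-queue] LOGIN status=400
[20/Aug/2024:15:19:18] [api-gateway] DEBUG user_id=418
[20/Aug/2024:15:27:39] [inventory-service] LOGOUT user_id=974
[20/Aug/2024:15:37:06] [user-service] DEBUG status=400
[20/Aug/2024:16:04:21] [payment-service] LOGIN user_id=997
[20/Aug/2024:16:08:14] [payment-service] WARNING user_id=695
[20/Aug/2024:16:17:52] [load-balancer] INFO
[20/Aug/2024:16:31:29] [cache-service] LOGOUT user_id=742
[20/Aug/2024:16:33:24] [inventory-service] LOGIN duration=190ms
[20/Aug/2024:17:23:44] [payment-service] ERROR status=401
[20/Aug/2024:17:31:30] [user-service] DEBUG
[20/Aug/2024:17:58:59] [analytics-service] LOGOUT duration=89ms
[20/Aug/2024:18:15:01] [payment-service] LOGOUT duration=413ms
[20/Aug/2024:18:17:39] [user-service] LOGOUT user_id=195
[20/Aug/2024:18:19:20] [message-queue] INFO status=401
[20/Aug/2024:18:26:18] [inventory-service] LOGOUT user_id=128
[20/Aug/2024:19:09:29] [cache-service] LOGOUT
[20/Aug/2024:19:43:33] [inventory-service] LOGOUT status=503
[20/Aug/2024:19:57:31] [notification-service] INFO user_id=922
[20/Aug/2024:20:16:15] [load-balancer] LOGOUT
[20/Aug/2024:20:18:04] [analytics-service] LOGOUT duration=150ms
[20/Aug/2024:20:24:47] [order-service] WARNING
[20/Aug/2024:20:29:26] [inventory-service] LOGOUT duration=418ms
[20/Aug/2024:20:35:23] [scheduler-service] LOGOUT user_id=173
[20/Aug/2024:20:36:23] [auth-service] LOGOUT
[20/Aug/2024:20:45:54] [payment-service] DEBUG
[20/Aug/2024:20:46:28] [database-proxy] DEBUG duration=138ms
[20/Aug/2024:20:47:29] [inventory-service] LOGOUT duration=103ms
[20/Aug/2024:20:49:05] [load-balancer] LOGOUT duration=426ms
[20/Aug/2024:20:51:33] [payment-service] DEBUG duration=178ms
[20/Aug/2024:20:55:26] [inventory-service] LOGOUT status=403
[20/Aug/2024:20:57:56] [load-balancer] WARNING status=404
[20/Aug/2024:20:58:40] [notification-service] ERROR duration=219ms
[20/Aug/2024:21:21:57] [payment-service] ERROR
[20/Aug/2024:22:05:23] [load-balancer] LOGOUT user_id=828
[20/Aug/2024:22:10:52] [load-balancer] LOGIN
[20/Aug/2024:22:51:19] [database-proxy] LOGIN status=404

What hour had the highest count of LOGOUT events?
20

To find the peak hour:

1. Group all LOGOUT events by hour
2. Count events in each hour
3. Find hour with maximum count
4. Peak hour: 20 (with 8 events)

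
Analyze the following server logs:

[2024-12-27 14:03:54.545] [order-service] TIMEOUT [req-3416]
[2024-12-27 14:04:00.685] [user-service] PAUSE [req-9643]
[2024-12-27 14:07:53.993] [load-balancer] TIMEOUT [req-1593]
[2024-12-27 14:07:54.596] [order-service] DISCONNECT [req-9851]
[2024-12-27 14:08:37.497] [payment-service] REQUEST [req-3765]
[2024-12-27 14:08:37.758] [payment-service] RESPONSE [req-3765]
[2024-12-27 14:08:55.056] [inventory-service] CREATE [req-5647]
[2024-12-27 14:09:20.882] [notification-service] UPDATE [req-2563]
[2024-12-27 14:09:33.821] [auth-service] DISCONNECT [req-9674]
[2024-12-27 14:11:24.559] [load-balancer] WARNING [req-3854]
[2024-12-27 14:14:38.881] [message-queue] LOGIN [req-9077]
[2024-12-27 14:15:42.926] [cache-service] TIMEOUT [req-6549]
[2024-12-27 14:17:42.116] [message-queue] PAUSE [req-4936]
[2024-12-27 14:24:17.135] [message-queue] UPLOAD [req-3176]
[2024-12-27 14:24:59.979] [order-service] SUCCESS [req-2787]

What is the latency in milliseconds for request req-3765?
261

To calculate latency:

1. Find REQUEST with id req-3765: 2024-12-27 14:08:37.497
2. Find RESPONSE with id req-3765: 2024-12-27 14:08:37.758
3. Latency: 2024-12-27 14:08:37.758 - 2024-12-27 14:08:37.497 = 261ms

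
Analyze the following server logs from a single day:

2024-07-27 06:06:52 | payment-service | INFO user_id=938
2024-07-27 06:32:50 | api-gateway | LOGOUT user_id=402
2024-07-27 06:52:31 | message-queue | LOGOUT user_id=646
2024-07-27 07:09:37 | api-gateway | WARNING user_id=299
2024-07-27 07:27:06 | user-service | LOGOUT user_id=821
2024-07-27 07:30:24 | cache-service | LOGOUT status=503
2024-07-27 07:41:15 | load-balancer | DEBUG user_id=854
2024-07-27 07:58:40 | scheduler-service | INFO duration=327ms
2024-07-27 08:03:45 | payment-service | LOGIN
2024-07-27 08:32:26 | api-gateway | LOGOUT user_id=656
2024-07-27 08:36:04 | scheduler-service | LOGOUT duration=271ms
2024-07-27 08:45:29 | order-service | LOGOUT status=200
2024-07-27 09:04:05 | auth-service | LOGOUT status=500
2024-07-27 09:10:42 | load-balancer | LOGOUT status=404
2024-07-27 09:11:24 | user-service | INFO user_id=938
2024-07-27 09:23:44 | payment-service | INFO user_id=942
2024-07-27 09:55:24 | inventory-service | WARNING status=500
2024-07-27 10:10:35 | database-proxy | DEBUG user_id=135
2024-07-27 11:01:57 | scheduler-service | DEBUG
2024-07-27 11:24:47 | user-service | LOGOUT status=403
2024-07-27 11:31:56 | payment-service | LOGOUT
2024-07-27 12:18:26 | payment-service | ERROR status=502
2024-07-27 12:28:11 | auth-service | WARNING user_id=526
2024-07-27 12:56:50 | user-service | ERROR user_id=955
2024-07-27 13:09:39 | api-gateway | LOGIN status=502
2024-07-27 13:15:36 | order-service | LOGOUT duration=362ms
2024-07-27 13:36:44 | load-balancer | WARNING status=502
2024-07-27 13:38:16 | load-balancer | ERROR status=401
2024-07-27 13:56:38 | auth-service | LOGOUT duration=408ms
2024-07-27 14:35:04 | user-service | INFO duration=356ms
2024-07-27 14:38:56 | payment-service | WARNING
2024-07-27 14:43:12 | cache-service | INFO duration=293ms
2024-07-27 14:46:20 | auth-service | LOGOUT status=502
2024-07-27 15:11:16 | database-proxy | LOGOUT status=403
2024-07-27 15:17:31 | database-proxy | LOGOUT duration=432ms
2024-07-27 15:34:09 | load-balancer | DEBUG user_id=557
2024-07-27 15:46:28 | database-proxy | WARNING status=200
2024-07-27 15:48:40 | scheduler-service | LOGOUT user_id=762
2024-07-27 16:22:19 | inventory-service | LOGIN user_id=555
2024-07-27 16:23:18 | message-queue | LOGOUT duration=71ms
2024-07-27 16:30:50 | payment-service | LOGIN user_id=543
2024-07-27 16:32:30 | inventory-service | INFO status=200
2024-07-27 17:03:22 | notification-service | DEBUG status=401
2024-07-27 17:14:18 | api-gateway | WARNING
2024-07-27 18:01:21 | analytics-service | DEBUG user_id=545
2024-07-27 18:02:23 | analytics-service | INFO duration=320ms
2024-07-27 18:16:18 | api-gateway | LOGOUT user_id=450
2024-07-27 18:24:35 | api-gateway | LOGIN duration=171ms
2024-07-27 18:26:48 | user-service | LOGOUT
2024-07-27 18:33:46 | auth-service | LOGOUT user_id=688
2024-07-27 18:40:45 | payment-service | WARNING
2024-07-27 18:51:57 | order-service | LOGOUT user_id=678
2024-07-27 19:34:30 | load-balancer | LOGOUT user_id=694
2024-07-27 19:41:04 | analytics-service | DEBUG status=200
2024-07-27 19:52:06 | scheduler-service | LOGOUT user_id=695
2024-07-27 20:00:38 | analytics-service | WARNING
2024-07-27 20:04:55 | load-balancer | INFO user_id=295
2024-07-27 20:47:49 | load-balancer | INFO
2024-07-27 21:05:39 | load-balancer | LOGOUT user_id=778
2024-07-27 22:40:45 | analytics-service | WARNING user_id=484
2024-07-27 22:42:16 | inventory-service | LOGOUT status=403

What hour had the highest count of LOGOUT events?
18

To find the peak hour:

1. Group all LOGOUT events by hour
2. Count events in each hour
3. Find hour with maximum count
4. Peak hour: 18 (with 4 events)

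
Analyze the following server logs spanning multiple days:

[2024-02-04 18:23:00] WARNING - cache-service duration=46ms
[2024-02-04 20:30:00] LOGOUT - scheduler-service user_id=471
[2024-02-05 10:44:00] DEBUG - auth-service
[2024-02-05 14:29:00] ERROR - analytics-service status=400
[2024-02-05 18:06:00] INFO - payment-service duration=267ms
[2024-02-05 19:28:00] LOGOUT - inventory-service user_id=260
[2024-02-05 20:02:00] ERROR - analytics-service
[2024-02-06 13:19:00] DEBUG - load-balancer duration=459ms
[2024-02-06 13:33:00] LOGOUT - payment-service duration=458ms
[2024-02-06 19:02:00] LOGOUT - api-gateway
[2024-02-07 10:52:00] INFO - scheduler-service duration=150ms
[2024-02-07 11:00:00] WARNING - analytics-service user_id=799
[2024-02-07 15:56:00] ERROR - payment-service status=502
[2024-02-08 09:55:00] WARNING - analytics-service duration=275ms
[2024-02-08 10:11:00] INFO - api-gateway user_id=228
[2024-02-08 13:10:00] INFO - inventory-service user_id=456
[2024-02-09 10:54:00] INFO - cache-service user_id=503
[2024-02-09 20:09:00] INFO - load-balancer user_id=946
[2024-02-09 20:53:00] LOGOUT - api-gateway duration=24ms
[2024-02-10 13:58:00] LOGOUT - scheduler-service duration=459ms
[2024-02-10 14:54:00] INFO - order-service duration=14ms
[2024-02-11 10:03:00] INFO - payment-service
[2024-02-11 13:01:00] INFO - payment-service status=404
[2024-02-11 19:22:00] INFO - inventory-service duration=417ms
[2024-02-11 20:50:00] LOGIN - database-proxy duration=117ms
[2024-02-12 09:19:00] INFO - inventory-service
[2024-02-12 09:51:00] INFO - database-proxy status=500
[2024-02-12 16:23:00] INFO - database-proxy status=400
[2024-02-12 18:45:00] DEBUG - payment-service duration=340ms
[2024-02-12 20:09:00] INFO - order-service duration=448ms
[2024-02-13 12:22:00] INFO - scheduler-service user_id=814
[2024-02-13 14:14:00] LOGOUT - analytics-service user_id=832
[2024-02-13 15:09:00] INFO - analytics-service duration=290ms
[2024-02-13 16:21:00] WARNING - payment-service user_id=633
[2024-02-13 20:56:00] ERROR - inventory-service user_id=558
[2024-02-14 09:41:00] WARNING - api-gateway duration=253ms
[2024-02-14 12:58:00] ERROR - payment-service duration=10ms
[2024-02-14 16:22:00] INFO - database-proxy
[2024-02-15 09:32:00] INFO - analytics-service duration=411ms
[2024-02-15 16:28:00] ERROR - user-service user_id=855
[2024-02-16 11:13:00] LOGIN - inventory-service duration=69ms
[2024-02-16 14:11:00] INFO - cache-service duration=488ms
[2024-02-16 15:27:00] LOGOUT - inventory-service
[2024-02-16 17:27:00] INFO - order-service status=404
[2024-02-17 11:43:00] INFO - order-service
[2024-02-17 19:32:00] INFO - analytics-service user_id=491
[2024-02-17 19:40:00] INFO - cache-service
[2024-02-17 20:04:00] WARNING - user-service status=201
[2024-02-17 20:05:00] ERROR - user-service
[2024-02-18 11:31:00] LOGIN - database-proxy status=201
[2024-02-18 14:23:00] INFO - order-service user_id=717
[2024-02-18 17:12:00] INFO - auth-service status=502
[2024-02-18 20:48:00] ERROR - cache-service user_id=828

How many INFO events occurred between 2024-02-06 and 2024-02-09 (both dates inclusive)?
5

To filter by date range:

1. Date range: 2024-02-06 through 2024-02-09, both dates inclusive
2. Filter for INFO events whose date falls in this range
3. Count matching events: 5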